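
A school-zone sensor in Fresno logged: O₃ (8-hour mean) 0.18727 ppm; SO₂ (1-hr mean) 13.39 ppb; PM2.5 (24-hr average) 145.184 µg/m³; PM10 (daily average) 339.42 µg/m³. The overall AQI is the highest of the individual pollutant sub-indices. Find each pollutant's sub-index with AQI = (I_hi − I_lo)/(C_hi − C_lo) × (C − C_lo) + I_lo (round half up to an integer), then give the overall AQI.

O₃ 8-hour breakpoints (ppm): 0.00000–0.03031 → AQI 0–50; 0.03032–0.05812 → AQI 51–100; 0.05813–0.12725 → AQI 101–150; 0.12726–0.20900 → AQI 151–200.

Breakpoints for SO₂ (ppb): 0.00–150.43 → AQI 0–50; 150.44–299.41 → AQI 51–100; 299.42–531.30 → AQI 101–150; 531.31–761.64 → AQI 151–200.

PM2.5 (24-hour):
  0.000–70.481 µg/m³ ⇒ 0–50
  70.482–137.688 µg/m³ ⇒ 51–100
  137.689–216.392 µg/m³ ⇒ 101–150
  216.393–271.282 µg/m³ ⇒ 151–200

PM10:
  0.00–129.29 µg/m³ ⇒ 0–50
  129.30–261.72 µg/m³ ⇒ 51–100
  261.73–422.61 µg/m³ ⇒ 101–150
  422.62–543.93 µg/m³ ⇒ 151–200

O₃: 0.18727 lies in 0.12726–0.20900, so I_lo=151, I_hi=200, C_lo=0.12726, C_hi=0.20900.
(200−151)/(0.20900−0.12726) × (0.18727−0.12726) + 151 = 49/0.08174 × 0.06001 + 151 ≈ 186.97 → 187.
SO₂: row 0.00–150.43 (AQI 0–50). (50−0)·(13.39−0.00)/(150.43−0.00) + 0 = 50·13.39/150.43 + 0 ≈ 4.45 → 4.
PM2.5: 145.184 lies in 137.689–216.392, so I_lo=101, I_hi=150, C_lo=137.689, C_hi=216.392.
(150−101)/(216.392−137.689) × (145.184−137.689) + 101 = 49/78.703 × 7.495 + 101 ≈ 105.67 → 106.
PM10: row 261.73–422.61 (AQI 101–150). (150−101)·(339.42−261.73)/(422.61−261.73) + 101 = 49·77.69/160.88 + 101 ≈ 124.66 → 125.
Sub-indices: O₃→187, SO₂→4, PM2.5→106, PM10→125. Overall AQI = max = 187; dominant pollutant is O₃.
AQI 187: Unhealthy.

187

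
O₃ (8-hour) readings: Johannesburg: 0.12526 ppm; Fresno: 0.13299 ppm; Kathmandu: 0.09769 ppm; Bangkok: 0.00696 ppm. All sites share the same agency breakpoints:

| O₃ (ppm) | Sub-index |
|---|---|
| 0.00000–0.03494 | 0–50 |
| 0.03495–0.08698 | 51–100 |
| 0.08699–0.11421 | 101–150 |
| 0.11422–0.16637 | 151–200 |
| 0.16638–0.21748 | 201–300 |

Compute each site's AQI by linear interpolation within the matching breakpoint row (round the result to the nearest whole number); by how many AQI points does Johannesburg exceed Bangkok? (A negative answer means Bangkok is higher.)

151

Johannesburg: row 0.11422–0.16637 (AQI 151–200). (200−151)·(0.12526−0.11422)/(0.16637−0.11422) + 151 = 49·0.01104/0.05215 + 151 ≈ 161.37 → 161.
Fresno: row 0.11422–0.16637 (AQI 151–200). (200−151)·(0.13299−0.11422)/(0.16637−0.11422) + 151 = 49·0.01877/0.05215 + 151 ≈ 168.64 → 169.
Kathmandu: row 0.08699–0.11421 (AQI 101–150). (150−101)·(0.09769−0.08699)/(0.11421−0.08699) + 101 = 49·0.01070/0.02722 + 101 ≈ 120.26 → 120.
Bangkok: 0.00696 lies in 0.00000–0.03494, so I_lo=0, I_hi=50, C_lo=0.00000, C_hi=0.03494.
(50−0)/(0.03494−0.00000) × (0.00696−0.00000) + 0 = 50/0.03494 × 0.00696 + 0 ≈ 9.96 → 10.
AQIs: Johannesburg=161, Fresno=169, Kathmandu=120, Bangkok=10. Johannesburg (161) − Bangkok (10) = 151.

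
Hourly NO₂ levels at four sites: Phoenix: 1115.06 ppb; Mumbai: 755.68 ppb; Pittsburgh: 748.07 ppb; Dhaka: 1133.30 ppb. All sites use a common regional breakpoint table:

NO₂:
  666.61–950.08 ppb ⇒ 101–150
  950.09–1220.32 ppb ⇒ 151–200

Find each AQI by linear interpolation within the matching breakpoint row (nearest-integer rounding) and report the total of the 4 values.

Phoenix: row 950.09–1220.32 (AQI 151–200). (200−151)·(1115.06−950.09)/(1220.32−950.09) + 151 = 49·164.97/270.23 + 151 ≈ 180.91 → 181.
Mumbai: 755.68 ∈ [666.61, 950.08] ↔ index [101, 150].
101 + (755.68−666.61)·(150−101)/(950.08−666.61) = 101 + 89.07·49/283.47 ≈ 116.40, so AQI = 116.
Pittsburgh 748.07: bracket 666.61–950.08 → index 101–150; slope 49/283.47, offset 81.46.
AQI = 101 + 49/283.47·81.46 ≈ 115.08 ⇒ 115.
Dhaka: 1133.30 ∈ [950.09, 1220.32] ↔ index [151, 200].
151 + (1133.30−950.09)·(200−151)/(1220.32−950.09) = 151 + 183.21·49/270.23 ≈ 184.22, so AQI = 184.
AQIs: Phoenix=181, Mumbai=116, Pittsburgh=115, Dhaka=184. Sum = 181 + 116 + 115 + 184 = 596.

596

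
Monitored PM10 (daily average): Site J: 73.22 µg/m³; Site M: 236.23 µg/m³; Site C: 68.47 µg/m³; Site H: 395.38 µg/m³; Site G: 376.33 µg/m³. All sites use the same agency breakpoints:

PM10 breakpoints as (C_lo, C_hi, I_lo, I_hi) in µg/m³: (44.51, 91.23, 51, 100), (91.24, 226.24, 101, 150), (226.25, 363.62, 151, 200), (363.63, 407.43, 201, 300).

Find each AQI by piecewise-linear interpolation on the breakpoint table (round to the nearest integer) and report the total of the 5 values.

Site J: 73.22 ∈ [44.51, 91.23] ↔ index [51, 100].
51 + (73.22−44.51)·(100−51)/(91.23−44.51) = 51 + 28.71·49/46.72 ≈ 81.11, so AQI = 81.
Site M 236.23: bracket 226.25–363.62 → index 151–200; slope 49/137.37, offset 9.98.
AQI = 151 + 49/137.37·9.98 ≈ 154.56 ⇒ 155.
Site C: 68.47 lies in 44.51–91.23, so I_lo=51, I_hi=100, C_lo=44.51, C_hi=91.23.
(100−51)/(91.23−44.51) × (68.47−44.51) + 51 = 49/46.72 × 23.96 + 51 ≈ 76.13 → 76.
Site H: 395.38 ∈ [363.63, 407.43] ↔ index [201, 300].
201 + (395.38−363.63)·(300−201)/(407.43−363.63) = 201 + 31.75·99/43.80 ≈ 272.76, so AQI = 273.
Site G: 376.33 lies in 363.63–407.43, so I_lo=201, I_hi=300, C_lo=363.63, C_hi=407.43.
(300−201)/(407.43−363.63) × (376.33−363.63) + 201 = 99/43.80 × 12.70 + 201 ≈ 229.71 → 230.
AQIs: Site J=81, Site M=155, Site C=76, Site H=273, Site G=230. Sum = 81 + 155 + 76 + 273 + 230 = 815.

815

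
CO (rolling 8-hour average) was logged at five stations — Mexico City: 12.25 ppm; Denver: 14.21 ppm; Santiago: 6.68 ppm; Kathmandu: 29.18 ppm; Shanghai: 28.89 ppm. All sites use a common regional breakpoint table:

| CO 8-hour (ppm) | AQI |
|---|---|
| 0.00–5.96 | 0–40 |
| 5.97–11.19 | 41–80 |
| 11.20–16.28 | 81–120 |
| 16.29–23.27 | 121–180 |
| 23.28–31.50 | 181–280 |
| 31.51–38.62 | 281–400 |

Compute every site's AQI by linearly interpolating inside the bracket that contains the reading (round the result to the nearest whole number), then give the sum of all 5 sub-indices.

740

Mexico City: 12.25 lies in 11.20–16.28, so I_lo=81, I_hi=120, C_lo=11.20, C_hi=16.28.
(120−81)/(16.28−11.20) × (12.25−11.20) + 81 = 39/5.08 × 1.05 + 81 ≈ 89.06 → 89.
Denver 14.21: bracket 11.20–16.28 → index 81–120; slope 39/5.08, offset 3.01.
AQI = 81 + 39/5.08·3.01 ≈ 104.11 ⇒ 104.
Santiago: 6.68 ∈ [5.97, 11.19] ↔ index [41, 80].
41 + (6.68−5.97)·(80−41)/(11.19−5.97) = 41 + 0.71·39/5.22 ≈ 46.30, so AQI = 46.
Kathmandu: row 23.28–31.50 (AQI 181–280). (280−181)·(29.18−23.28)/(31.50−23.28) + 181 = 99·5.90/8.22 + 181 ≈ 252.06 → 252.
Shanghai: row 23.28–31.50 (AQI 181–280). (280−181)·(28.89−23.28)/(31.50−23.28) + 181 = 99·5.61/8.22 + 181 ≈ 248.57 → 249.
AQIs: Mexico City=89, Denver=104, Santiago=46, Kathmandu=252, Shanghai=249. Sum = 89 + 104 + 46 + 252 + 249 = 740.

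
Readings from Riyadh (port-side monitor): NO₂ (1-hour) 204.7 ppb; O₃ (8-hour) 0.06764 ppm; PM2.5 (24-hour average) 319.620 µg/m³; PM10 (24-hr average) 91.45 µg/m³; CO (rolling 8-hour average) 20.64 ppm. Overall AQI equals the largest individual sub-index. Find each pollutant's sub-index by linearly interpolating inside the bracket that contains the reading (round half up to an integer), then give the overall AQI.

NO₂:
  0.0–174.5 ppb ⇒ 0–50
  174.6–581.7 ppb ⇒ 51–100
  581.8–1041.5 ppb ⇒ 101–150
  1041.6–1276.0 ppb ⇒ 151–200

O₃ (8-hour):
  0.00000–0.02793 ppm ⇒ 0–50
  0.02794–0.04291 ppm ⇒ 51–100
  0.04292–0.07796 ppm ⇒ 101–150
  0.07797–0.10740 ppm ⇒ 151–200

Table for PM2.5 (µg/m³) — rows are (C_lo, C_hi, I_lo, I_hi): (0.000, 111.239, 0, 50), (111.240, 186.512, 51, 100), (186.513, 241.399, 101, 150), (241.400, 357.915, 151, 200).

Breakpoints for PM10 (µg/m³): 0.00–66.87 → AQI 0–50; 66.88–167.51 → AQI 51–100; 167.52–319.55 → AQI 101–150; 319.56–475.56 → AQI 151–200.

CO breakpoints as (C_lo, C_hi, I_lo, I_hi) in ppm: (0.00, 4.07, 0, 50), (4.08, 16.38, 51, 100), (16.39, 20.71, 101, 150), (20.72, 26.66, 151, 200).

184

NO₂: 204.7 lies in 174.6–581.7, so I_lo=51, I_hi=100, C_lo=174.6, C_hi=581.7.
(100−51)/(581.7−174.6) × (204.7−174.6) + 51 = 49/407.1 × 30.1 + 51 ≈ 54.62 → 55.
O₃: 0.06764 ∈ [0.04292, 0.07796] ↔ index [101, 150].
101 + (0.06764−0.04292)·(150−101)/(0.07796−0.04292) = 101 + 0.02472·49/0.03504 ≈ 135.57, so AQI = 136.
PM2.5: row 241.400–357.915 (AQI 151–200). (200−151)·(319.620−241.400)/(357.915−241.400) + 151 = 49·78.220/116.515 + 151 ≈ 183.90 → 184.
PM10 91.45: bracket 66.88–167.51 → index 51–100; slope 49/100.63, offset 24.57.
AQI = 51 + 49/100.63·24.57 ≈ 62.96 ⇒ 63.
CO 20.64: bracket 16.39–20.71 → index 101–150; slope 49/4.32, offset 4.25.
AQI = 101 + 49/4.32·4.25 ≈ 149.21 ⇒ 149.
Sub-indices: NO₂→55, O₃→136, PM2.5→184, PM10→63, CO→149. Overall AQI = max = 184; dominant pollutant is PM2.5.
AQI 184: Unhealthy.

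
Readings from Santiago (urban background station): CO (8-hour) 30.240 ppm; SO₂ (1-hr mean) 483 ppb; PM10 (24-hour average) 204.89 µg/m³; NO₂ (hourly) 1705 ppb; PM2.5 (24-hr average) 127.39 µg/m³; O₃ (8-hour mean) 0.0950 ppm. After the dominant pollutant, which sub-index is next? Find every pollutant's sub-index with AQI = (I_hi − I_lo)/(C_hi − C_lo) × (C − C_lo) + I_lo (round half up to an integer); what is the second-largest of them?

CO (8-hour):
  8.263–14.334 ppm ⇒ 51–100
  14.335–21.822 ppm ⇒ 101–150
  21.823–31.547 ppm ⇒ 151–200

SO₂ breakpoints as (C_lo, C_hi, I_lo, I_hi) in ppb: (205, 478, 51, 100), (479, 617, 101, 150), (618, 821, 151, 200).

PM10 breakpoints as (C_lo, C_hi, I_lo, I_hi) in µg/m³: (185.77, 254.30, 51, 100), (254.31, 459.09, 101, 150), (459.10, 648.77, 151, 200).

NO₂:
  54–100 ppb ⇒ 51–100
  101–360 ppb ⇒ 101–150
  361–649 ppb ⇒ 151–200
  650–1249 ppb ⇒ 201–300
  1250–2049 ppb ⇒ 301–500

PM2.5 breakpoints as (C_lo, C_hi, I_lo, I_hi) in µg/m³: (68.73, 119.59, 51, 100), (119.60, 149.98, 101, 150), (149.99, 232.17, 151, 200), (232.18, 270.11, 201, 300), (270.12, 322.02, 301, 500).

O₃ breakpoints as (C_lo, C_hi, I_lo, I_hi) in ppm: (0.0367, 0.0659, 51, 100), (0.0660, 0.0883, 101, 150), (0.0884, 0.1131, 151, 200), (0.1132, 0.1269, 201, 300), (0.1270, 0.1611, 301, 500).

193

CO: 30.240 lies in 21.823–31.547, so I_lo=151, I_hi=200, C_lo=21.823, C_hi=31.547.
(200−151)/(31.547−21.823) × (30.240−21.823) + 151 = 49/9.724 × 8.417 + 151 ≈ 193.41 → 193.
SO₂: 483 lies in 479–617, so I_lo=101, I_hi=150, C_lo=479, C_hi=617.
(150−101)/(617−479) × (483−479) + 101 = 49/138 × 4 + 101 ≈ 102.42 → 102.
PM10 204.89: bracket 185.77–254.30 → index 51–100; slope 49/68.53, offset 19.12.
AQI = 51 + 49/68.53·19.12 ≈ 64.67 ⇒ 65.
NO₂: 1705 lies in 1250–2049, so I_lo=301, I_hi=500, C_lo=1250, C_hi=2049.
(500−301)/(2049−1250) × (1705−1250) + 301 = 199/799 × 455 + 301 ≈ 414.32 → 414.
PM2.5 127.39: bracket 119.60–149.98 → index 101–150; slope 49/30.38, offset 7.79.
AQI = 101 + 49/30.38·7.79 ≈ 113.56 ⇒ 114.
O₃: 0.0950 lies in 0.0884–0.1131, so I_lo=151, I_hi=200, C_lo=0.0884, C_hi=0.1131.
(200−151)/(0.1131−0.0884) × (0.0950−0.0884) + 151 = 49/0.0247 × 0.0066 + 151 ≈ 164.09 → 164.
Sub-indices: CO→193, SO₂→102, PM10→65, NO₂→414, PM2.5→114, O₃→164. Ranked high→low: 414, 193, 164, 114, 102, 65. Second-highest sub-index = 193.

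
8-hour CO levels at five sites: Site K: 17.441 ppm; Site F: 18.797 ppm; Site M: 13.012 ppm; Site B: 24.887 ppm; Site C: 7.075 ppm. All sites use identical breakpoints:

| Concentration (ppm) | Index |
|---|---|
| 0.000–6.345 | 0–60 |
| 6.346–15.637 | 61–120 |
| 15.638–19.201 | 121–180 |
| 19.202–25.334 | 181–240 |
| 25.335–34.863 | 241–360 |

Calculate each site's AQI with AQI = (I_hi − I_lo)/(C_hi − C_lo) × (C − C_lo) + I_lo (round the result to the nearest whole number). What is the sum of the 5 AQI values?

729

Site K: 17.441 ∈ [15.638, 19.201] ↔ index [121, 180].
121 + (17.441−15.638)·(180−121)/(19.201−15.638) = 121 + 1.803·59/3.563 ≈ 150.86, so AQI = 151.
Site F: row 15.638–19.201 (AQI 121–180). (180−121)·(18.797−15.638)/(19.201−15.638) + 121 = 59·3.159/3.563 + 121 ≈ 173.31 → 173.
Site M 13.012: bracket 6.346–15.637 → index 61–120; slope 59/9.291, offset 6.666.
AQI = 61 + 59/9.291·6.666 ≈ 103.33 ⇒ 103.
Site B: 24.887 lies in 19.202–25.334, so I_lo=181, I_hi=240, C_lo=19.202, C_hi=25.334.
(240−181)/(25.334−19.202) × (24.887−19.202) + 181 = 59/6.132 × 5.685 + 181 ≈ 235.70 → 236.
Site C: row 6.346–15.637 (AQI 61–120). (120−61)·(7.075−6.346)/(15.637−6.346) + 61 = 59·0.729/9.291 + 61 ≈ 65.63 → 66.
AQIs: Site K=151, Site F=173, Site M=103, Site B=236, Site C=66. Sum = 151 + 173 + 103 + 236 + 66 = 729.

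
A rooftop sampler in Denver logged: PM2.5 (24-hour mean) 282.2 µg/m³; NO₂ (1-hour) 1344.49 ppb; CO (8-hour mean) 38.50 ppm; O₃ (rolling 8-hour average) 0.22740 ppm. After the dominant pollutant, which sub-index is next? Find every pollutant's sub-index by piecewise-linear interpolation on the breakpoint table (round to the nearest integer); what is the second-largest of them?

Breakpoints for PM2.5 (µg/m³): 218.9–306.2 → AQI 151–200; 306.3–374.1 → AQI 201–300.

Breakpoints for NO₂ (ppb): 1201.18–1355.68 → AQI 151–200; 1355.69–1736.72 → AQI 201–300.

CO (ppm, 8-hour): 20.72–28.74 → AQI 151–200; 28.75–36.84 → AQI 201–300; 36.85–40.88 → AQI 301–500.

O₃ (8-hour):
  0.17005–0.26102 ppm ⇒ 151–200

196

PM2.5: 282.2 lies in 218.9–306.2, so I_lo=151, I_hi=200, C_lo=218.9, C_hi=306.2.
(200−151)/(306.2−218.9) × (282.2−218.9) + 151 = 49/87.3 × 63.3 + 151 ≈ 186.53 → 187.
NO₂: 1344.49 lies in 1201.18–1355.68, so I_lo=151, I_hi=200, C_lo=1201.18, C_hi=1355.68.
(200−151)/(1355.68−1201.18) × (1344.49−1201.18) + 151 = 49/154.50 × 143.31 + 151 ≈ 196.45 → 196.
CO: 38.50 ∈ [36.85, 40.88] ↔ index [301, 500].
301 + (38.50−36.85)·(500−301)/(40.88−36.85) = 301 + 1.65·199/4.03 ≈ 382.48, so AQI = 382.
O₃: 0.22740 lies in 0.17005–0.26102, so I_lo=151, I_hi=200, C_lo=0.17005, C_hi=0.26102.
(200−151)/(0.26102−0.17005) × (0.22740−0.17005) + 151 = 49/0.09097 × 0.05735 + 151 ≈ 181.89 → 182.
Sub-indices: PM2.5→187, NO₂→196, CO→382, O₃→182. Ranked high→low: 382, 196, 187, 182. Second-highest sub-index = 196.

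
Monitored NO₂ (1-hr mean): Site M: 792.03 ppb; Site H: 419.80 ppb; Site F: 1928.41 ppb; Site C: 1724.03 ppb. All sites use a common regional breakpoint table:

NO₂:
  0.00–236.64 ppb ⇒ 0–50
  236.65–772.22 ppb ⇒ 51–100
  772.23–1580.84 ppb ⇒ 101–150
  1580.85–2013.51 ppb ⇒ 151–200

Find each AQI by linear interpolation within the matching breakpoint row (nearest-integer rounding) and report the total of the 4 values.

527

Site M: row 772.23–1580.84 (AQI 101–150). (150−101)·(792.03−772.23)/(1580.84−772.23) + 101 = 49·19.80/808.61 + 101 ≈ 102.20 → 102.
Site H: 419.80 lies in 236.65–772.22, so I_lo=51, I_hi=100, C_lo=236.65, C_hi=772.22.
(100−51)/(772.22−236.65) × (419.80−236.65) + 51 = 49/535.57 × 183.15 + 51 ≈ 67.76 → 68.
Site F: 1928.41 lies in 1580.85–2013.51, so I_lo=151, I_hi=200, C_lo=1580.85, C_hi=2013.51.
(200−151)/(2013.51−1580.85) × (1928.41−1580.85) + 151 = 49/432.66 × 347.56 + 151 ≈ 190.36 → 190.
Site C: 1724.03 lies in 1580.85–2013.51, so I_lo=151, I_hi=200, C_lo=1580.85, C_hi=2013.51.
(200−151)/(2013.51−1580.85) × (1724.03−1580.85) + 151 = 49/432.66 × 143.18 + 151 ≈ 167.22 → 167.
AQIs: Site M=102, Site H=68, Site F=190, Site C=167. Sum = 102 + 68 + 190 + 167 = 527.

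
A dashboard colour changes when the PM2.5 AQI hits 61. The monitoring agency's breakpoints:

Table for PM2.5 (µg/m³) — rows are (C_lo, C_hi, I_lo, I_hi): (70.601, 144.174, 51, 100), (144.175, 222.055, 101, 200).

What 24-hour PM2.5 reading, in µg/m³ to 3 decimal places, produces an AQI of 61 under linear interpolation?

AQI 61 lies in the 51–100 band, which corresponds to 70.601–144.174 µg/m³.
C = 70.601 + (61−51)×(144.174−70.601)/(100−51) = 70.601 + 10×73.573/49 ≈ 85.61590 µg/m³ → 85.616 µg/m³ to 3 dp.

85.616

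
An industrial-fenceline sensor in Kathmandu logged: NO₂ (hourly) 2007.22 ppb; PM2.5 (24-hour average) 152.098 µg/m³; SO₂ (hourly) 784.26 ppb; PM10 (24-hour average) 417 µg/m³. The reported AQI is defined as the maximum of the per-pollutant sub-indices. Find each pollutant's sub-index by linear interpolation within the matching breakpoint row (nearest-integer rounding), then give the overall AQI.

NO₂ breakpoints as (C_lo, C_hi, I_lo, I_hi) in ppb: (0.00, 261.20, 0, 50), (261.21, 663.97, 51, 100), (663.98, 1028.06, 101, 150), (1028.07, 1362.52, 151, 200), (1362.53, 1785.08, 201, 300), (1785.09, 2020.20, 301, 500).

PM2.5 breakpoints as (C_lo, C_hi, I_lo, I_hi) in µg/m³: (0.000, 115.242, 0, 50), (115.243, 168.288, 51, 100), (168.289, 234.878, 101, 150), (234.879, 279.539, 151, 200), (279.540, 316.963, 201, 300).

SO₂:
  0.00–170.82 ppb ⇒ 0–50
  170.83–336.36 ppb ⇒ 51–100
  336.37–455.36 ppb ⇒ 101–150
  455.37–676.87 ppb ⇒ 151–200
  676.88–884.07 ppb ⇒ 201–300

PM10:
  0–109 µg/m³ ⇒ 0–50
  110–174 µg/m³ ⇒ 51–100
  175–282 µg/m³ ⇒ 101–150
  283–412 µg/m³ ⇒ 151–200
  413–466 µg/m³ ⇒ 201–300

NO₂: 2007.22 lies in 1785.09–2020.20, so I_lo=301, I_hi=500, C_lo=1785.09, C_hi=2020.20.
(500−301)/(2020.20−1785.09) × (2007.22−1785.09) + 301 = 199/235.11 × 222.13 + 301 ≈ 489.01 → 489.
PM2.5 152.098: bracket 115.243–168.288 → index 51–100; slope 49/53.045, offset 36.855.
AQI = 51 + 49/53.045·36.855 ≈ 85.04 ⇒ 85.
SO₂: row 676.88–884.07 (AQI 201–300). (300−201)·(784.26−676.88)/(884.07−676.88) + 201 = 99·107.38/207.19 + 201 ≈ 252.31 → 252.
PM10: 417 lies in 413–466, so I_lo=201, I_hi=300, C_lo=413, C_hi=466.
(300−201)/(466−413) × (417−413) + 201 = 99/53 × 4 + 201 ≈ 208.47 → 208.
Sub-indices: NO₂→489, PM2.5→85, SO₂→252, PM10→208. Overall AQI = max = 489; dominant pollutant is NO₂.
AQI 489: Hazardous.

489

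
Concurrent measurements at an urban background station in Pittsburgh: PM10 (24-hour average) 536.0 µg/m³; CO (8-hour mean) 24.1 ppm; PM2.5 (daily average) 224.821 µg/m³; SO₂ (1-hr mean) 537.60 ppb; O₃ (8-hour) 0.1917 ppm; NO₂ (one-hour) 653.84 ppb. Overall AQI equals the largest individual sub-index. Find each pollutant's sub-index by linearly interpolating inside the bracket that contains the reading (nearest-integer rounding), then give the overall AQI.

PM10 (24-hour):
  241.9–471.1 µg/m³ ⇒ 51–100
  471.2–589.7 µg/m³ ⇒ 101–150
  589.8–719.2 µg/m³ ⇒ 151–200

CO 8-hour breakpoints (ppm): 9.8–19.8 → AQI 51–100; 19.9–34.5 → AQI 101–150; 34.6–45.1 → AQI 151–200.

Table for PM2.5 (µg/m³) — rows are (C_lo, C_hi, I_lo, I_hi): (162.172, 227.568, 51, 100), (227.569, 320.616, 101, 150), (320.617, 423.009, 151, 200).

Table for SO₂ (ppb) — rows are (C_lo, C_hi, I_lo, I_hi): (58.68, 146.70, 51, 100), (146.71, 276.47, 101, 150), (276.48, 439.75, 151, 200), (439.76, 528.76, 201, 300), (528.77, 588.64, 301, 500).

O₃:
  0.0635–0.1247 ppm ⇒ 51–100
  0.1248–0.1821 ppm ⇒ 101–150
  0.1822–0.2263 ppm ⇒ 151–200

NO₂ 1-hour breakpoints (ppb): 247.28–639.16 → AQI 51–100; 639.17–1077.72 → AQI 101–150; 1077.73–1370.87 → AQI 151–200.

330

PM10 536.0: bracket 471.2–589.7 → index 101–150; slope 49/118.5, offset 64.8.
AQI = 101 + 49/118.5·64.8 ≈ 127.79 ⇒ 128.
CO: 24.1 lies in 19.9–34.5, so I_lo=101, I_hi=150, C_lo=19.9, C_hi=34.5.
(150−101)/(34.5−19.9) × (24.1−19.9) + 101 = 49/14.6 × 4.2 + 101 ≈ 115.10 → 115.
PM2.5: 224.821 ∈ [162.172, 227.568] ↔ index [51, 100].
51 + (224.821−162.172)·(100−51)/(227.568−162.172) = 51 + 62.649·49/65.396 ≈ 97.94, so AQI = 98.
SO₂: row 528.77–588.64 (AQI 301–500). (500−301)·(537.60−528.77)/(588.64−528.77) + 301 = 199·8.83/59.87 + 301 ≈ 330.35 → 330.
O₃: row 0.1822–0.2263 (AQI 151–200). (200−151)·(0.1917−0.1822)/(0.2263−0.1822) + 151 = 49·0.0095/0.0441 + 151 ≈ 161.56 → 162.
NO₂: 653.84 lies in 639.17–1077.72, so I_lo=101, I_hi=150, C_lo=639.17, C_hi=1077.72.
(150−101)/(1077.72−639.17) × (653.84−639.17) + 101 = 49/438.55 × 14.67 + 101 ≈ 102.64 → 103.
Sub-indices: PM10→128, CO→115, PM2.5→98, SO₂→330, O₃→162, NO₂→103. Overall AQI = max = 330; dominant pollutant is SO₂.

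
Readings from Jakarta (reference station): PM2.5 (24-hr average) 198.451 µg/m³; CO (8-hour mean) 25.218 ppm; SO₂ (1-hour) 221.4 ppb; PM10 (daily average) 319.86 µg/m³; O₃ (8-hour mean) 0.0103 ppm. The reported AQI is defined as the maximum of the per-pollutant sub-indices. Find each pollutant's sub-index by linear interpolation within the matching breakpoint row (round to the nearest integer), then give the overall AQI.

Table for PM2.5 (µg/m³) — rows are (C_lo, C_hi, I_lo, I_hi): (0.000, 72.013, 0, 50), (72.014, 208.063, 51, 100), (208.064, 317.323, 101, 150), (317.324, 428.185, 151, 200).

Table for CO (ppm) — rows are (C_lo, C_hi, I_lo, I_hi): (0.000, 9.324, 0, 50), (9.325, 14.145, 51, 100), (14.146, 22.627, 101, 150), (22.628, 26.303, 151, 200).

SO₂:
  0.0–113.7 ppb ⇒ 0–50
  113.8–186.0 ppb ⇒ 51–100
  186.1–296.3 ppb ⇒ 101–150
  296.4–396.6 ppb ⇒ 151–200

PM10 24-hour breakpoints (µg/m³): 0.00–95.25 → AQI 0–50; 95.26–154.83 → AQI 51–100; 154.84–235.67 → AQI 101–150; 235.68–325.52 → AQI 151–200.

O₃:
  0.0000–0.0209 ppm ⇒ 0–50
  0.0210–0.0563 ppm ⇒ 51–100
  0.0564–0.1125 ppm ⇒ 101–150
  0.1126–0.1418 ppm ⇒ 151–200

PM2.5: row 72.014–208.063 (AQI 51–100). (100−51)·(198.451−72.014)/(208.063−72.014) + 51 = 49·126.437/136.049 + 51 ≈ 96.54 → 97.
CO: 25.218 ∈ [22.628, 26.303] ↔ index [151, 200].
151 + (25.218−22.628)·(200−151)/(26.303−22.628) = 151 + 2.590·49/3.675 ≈ 185.53, so AQI = 186.
SO₂: row 186.1–296.3 (AQI 101–150). (150−101)·(221.4−186.1)/(296.3−186.1) + 101 = 49·35.3/110.2 + 101 ≈ 116.70 → 117.
PM10: row 235.68–325.52 (AQI 151–200). (200−151)·(319.86−235.68)/(325.52−235.68) + 151 = 49·84.18/89.84 + 151 ≈ 196.91 → 197.
O₃: 0.0103 ∈ [0.0000, 0.0209] ↔ index [0, 50].
0 + (0.0103−0.0000)·(50−0)/(0.0209−0.0000) = 0 + 0.0103·50/0.0209 ≈ 24.64, so AQI = 25.
Sub-indices: PM2.5→97, CO→186, SO₂→117, PM10→197, O₃→25. Overall AQI = max = 197; dominant pollutant is PM10.
AQI 197: Unhealthy.

197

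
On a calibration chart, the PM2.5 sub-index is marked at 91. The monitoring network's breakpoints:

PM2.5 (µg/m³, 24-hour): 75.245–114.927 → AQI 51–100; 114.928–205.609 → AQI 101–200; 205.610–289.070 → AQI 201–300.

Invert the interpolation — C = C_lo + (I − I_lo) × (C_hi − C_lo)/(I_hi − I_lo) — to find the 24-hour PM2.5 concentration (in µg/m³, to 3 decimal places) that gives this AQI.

AQI 91 lies in the 51–100 band, which corresponds to 75.245–114.927 µg/m³.
C = 75.245 + (91−51)×(114.927−75.245)/(100−51) = 75.245 + 40×39.682/49 ≈ 107.63847 µg/m³ → 107.638 µg/m³ to 3 dp.

107.638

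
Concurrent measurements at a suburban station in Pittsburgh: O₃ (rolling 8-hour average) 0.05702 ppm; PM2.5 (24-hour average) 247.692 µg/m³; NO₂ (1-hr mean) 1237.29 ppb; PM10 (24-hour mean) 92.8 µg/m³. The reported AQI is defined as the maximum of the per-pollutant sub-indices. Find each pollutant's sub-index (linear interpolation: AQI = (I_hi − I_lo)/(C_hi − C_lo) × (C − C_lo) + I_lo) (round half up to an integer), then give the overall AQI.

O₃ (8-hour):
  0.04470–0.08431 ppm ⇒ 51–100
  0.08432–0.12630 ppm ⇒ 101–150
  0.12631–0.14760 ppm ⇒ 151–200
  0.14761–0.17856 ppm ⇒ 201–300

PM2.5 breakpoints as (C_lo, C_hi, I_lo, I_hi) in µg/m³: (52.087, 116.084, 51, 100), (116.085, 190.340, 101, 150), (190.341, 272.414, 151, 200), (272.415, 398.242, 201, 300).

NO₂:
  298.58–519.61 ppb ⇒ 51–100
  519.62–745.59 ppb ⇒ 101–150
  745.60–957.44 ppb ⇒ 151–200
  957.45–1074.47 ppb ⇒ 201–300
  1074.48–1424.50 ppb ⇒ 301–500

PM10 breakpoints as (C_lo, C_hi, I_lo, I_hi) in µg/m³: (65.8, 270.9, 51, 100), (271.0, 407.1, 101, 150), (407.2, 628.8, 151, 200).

O₃ 0.05702: bracket 0.04470–0.08431 → index 51–100; slope 49/0.03961, offset 0.01232.
AQI = 51 + 49/0.03961·0.01232 ≈ 66.24 ⇒ 66.
PM2.5 247.692: bracket 190.341–272.414 → index 151–200; slope 49/82.073, offset 57.351.
AQI = 151 + 49/82.073·57.351 ≈ 185.24 ⇒ 185.
NO₂: 1237.29 lies in 1074.48–1424.50, so I_lo=301, I_hi=500, C_lo=1074.48, C_hi=1424.50.
(500−301)/(1424.50−1074.48) × (1237.29−1074.48) + 301 = 199/350.02 × 162.81 + 301 ≈ 393.56 → 394.
PM10: row 65.8–270.9 (AQI 51–100). (100−51)·(92.8−65.8)/(270.9−65.8) + 51 = 49·27.0/205.1 + 51 ≈ 57.45 → 57.
Sub-indices: O₃→66, PM2.5→185, NO₂→394, PM10→57. Overall AQI = max = 394; dominant pollutant is NO₂.

394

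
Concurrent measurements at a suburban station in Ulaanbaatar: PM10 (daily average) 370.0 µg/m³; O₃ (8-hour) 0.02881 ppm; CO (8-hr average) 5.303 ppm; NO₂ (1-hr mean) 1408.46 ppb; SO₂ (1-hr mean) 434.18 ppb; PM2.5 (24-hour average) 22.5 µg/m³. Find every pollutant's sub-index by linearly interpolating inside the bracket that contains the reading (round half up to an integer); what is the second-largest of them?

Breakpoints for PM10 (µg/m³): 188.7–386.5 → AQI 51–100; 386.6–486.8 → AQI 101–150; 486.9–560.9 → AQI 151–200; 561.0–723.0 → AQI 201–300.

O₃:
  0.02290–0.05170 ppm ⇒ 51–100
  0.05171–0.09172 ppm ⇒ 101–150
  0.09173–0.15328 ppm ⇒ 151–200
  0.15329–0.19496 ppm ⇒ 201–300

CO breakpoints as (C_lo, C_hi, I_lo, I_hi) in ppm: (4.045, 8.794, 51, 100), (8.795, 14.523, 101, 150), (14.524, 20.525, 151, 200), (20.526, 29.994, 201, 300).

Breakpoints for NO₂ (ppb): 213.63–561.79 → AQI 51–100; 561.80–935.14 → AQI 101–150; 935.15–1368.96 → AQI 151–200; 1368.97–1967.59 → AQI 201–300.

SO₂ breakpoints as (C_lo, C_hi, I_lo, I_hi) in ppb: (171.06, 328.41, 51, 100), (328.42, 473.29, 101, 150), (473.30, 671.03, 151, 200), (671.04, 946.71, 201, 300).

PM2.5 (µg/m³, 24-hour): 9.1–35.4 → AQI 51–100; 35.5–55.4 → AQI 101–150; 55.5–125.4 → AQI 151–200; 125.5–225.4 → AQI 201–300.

137

PM10: row 188.7–386.5 (AQI 51–100). (100−51)·(370.0−188.7)/(386.5−188.7) + 51 = 49·181.3/197.8 + 51 ≈ 95.91 → 96.
O₃ 0.02881: bracket 0.02290–0.05170 → index 51–100; slope 49/0.02880, offset 0.00591.
AQI = 51 + 49/0.02880·0.00591 ≈ 61.06 ⇒ 61.
CO: row 4.045–8.794 (AQI 51–100). (100−51)·(5.303−4.045)/(8.794−4.045) + 51 = 49·1.258/4.749 + 51 ≈ 63.98 → 64.
NO₂: row 1368.97–1967.59 (AQI 201–300). (300−201)·(1408.46−1368.97)/(1967.59−1368.97) + 201 = 99·39.49/598.62 + 201 ≈ 207.53 → 208.
SO₂: 434.18 lies in 328.42–473.29, so I_lo=101, I_hi=150, C_lo=328.42, C_hi=473.29.
(150−101)/(473.29−328.42) × (434.18−328.42) + 101 = 49/144.87 × 105.76 + 101 ≈ 136.77 → 137.
PM2.5: 22.5 ∈ [9.1, 35.4] ↔ index [51, 100].
51 + (22.5−9.1)·(100−51)/(35.4−9.1) = 51 + 13.4·49/26.3 ≈ 75.97, so AQI = 76.
Sub-indices: PM10→96, O₃→61, CO→64, NO₂→208, SO₂→137, PM2.5→76. Ranked high→low: 208, 137, 96, 76, 64, 61. Second-highest sub-index = 137.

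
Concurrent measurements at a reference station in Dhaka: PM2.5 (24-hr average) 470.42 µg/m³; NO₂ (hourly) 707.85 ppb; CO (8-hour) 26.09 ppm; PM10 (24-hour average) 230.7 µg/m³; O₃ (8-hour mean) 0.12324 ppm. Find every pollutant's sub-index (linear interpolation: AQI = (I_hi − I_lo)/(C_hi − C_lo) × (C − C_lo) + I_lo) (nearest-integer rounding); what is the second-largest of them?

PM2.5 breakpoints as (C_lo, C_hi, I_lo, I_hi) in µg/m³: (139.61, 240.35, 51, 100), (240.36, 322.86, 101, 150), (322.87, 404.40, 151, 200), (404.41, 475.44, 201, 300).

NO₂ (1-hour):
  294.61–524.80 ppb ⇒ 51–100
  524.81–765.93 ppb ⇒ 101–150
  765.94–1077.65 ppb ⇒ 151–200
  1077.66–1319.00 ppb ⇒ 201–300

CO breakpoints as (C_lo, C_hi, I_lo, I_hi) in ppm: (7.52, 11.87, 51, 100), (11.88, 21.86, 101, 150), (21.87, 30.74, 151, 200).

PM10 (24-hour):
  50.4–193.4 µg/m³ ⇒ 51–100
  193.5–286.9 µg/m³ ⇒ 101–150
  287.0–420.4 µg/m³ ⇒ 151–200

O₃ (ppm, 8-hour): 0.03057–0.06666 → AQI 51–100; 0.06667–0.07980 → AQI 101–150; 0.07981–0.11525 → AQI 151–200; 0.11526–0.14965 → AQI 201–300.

224

PM2.5: row 404.41–475.44 (AQI 201–300). (300−201)·(470.42−404.41)/(475.44−404.41) + 201 = 99·66.01/71.03 + 201 ≈ 293.00 → 293.
NO₂: 707.85 lies in 524.81–765.93, so I_lo=101, I_hi=150, C_lo=524.81, C_hi=765.93.
(150−101)/(765.93−524.81) × (707.85−524.81) + 101 = 49/241.12 × 183.04 + 101 ≈ 138.20 → 138.
CO: row 21.87–30.74 (AQI 151–200). (200−151)·(26.09−21.87)/(30.74−21.87) + 151 = 49·4.22/8.87 + 151 ≈ 174.31 → 174.
PM10: 230.7 lies in 193.5–286.9, so I_lo=101, I_hi=150, C_lo=193.5, C_hi=286.9.
(150−101)/(286.9−193.5) × (230.7−193.5) + 101 = 49/93.4 × 37.2 + 101 ≈ 120.52 → 121.
O₃: 0.12324 lies in 0.11526–0.14965, so I_lo=201, I_hi=300, C_lo=0.11526, C_hi=0.14965.
(300−201)/(0.14965−0.11526) × (0.12324−0.11526) + 201 = 99/0.03439 × 0.00798 + 201 ≈ 223.97 → 224.
Sub-indices: PM2.5→293, NO₂→138, CO→174, PM10→121, O₃→224. Ranked high→low: 293, 224, 174, 138, 121. Second-highest sub-index = 224.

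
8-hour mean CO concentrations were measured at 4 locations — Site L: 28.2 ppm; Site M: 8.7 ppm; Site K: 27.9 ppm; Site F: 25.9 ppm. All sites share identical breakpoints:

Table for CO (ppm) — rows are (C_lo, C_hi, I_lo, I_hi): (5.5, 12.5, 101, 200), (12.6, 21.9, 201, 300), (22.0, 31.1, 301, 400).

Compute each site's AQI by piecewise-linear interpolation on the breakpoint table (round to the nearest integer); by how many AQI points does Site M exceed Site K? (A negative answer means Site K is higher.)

Site L: 28.2 lies in 22.0–31.1, so I_lo=301, I_hi=400, C_lo=22.0, C_hi=31.1.
(400−301)/(31.1−22.0) × (28.2−22.0) + 301 = 99/9.1 × 6.2 + 301 ≈ 368.45 → 368.
Site M 8.7: bracket 5.5–12.5 → index 101–200; slope 99/7.0, offset 3.2.
AQI = 101 + 99/7.0·3.2 ≈ 146.26 ⇒ 146.
Site K: 27.9 lies in 22.0–31.1, so I_lo=301, I_hi=400, C_lo=22.0, C_hi=31.1.
(400−301)/(31.1−22.0) × (27.9−22.0) + 301 = 99/9.1 × 5.9 + 301 ≈ 365.19 → 365.
Site F: 25.9 ∈ [22.0, 31.1] ↔ index [301, 400].
301 + (25.9−22.0)·(400−301)/(31.1−22.0) = 301 + 3.9·99/9.1 ≈ 343.43, so AQI = 343.
AQIs: Site L=368, Site M=146, Site K=365, Site F=343. Site M (146) − Site K (365) = -219.

-219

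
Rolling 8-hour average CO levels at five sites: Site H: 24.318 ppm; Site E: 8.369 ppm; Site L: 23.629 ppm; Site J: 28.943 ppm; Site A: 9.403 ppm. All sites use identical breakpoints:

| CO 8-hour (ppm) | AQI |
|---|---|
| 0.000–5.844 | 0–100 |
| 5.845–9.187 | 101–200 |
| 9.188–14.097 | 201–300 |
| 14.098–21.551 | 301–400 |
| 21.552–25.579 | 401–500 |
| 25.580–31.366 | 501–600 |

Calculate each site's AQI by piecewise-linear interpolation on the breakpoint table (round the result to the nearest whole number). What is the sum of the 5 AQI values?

1861

Site H: 24.318 ∈ [21.552, 25.579] ↔ index [401, 500].
401 + (24.318−21.552)·(500−401)/(25.579−21.552) = 401 + 2.766·99/4.027 ≈ 469.00, so AQI = 469.
Site E: 8.369 ∈ [5.845, 9.187] ↔ index [101, 200].
101 + (8.369−5.845)·(200−101)/(9.187−5.845) = 101 + 2.524·99/3.342 ≈ 175.77, so AQI = 176.
Site L: 23.629 lies in 21.552–25.579, so I_lo=401, I_hi=500, C_lo=21.552, C_hi=25.579.
(500−401)/(25.579−21.552) × (23.629−21.552) + 401 = 99/4.027 × 2.077 + 401 ≈ 452.06 → 452.
Site J: row 25.580–31.366 (AQI 501–600). (600−501)·(28.943−25.580)/(31.366−25.580) + 501 = 99·3.363/5.786 + 501 ≈ 558.54 → 559.
Site A: 9.403 ∈ [9.188, 14.097] ↔ index [201, 300].
201 + (9.403−9.188)·(300−201)/(14.097−9.188) = 201 + 0.215·99/4.909 ≈ 205.34, so AQI = 205.
AQIs: Site H=469, Site E=176, Site L=452, Site J=559, Site A=205. Sum = 469 + 176 + 452 + 559 + 205 = 1861.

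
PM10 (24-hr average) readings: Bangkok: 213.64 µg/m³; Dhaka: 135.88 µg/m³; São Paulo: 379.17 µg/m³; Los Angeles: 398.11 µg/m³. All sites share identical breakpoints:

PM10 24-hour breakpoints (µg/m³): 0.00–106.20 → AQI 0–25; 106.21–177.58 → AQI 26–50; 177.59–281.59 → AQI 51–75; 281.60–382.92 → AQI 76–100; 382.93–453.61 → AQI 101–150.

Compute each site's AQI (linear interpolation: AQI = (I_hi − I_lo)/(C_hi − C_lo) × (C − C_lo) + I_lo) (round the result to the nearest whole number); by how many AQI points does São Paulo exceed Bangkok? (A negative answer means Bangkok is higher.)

40

Bangkok: 213.64 ∈ [177.59, 281.59] ↔ index [51, 75].
51 + (213.64−177.59)·(75−51)/(281.59−177.59) = 51 + 36.05·24/104.00 ≈ 59.32, so AQI = 59.
Dhaka 135.88: bracket 106.21–177.58 → index 26–50; slope 24/71.37, offset 29.67.
AQI = 26 + 24/71.37·29.67 ≈ 35.98 ⇒ 36.
São Paulo 379.17: bracket 281.60–382.92 → index 76–100; slope 24/101.32, offset 97.57.
AQI = 76 + 24/101.32·97.57 ≈ 99.11 ⇒ 99.
Los Angeles: 398.11 ∈ [382.93, 453.61] ↔ index [101, 150].
101 + (398.11−382.93)·(150−101)/(453.61−382.93) = 101 + 15.18·49/70.68 ≈ 111.52, so AQI = 112.
AQIs: Bangkok=59, Dhaka=36, São Paulo=99, Los Angeles=112. São Paulo (99) − Bangkok (59) = 40.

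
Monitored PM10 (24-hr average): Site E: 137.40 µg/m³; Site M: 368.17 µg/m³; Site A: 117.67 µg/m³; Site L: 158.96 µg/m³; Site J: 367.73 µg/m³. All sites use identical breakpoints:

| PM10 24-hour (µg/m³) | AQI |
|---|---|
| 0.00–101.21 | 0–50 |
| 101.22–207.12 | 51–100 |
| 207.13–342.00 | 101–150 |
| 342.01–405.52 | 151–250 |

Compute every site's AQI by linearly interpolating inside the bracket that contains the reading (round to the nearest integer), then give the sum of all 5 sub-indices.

588

Site E: 137.40 lies in 101.22–207.12, so I_lo=51, I_hi=100, C_lo=101.22, C_hi=207.12.
(100−51)/(207.12−101.22) × (137.40−101.22) + 51 = 49/105.90 × 36.18 + 51 ≈ 67.74 → 68.
Site M: 368.17 lies in 342.01–405.52, so I_lo=151, I_hi=250, C_lo=342.01, C_hi=405.52.
(250−151)/(405.52−342.01) × (368.17−342.01) + 151 = 99/63.51 × 26.16 + 151 ≈ 191.78 → 192.
Site A 117.67: bracket 101.22–207.12 → index 51–100; slope 49/105.90, offset 16.45.
AQI = 51 + 49/105.90·16.45 ≈ 58.61 ⇒ 59.
Site L: row 101.22–207.12 (AQI 51–100). (100−51)·(158.96−101.22)/(207.12−101.22) + 51 = 49·57.74/105.90 + 51 ≈ 77.72 → 78.
Site J: 367.73 ∈ [342.01, 405.52] ↔ index [151, 250].
151 + (367.73−342.01)·(250−151)/(405.52−342.01) = 151 + 25.72·99/63.51 ≈ 191.09, so AQI = 191.
AQIs: Site E=68, Site M=192, Site A=59, Site L=78, Site J=191. Sum = 68 + 192 + 59 + 78 + 191 = 588.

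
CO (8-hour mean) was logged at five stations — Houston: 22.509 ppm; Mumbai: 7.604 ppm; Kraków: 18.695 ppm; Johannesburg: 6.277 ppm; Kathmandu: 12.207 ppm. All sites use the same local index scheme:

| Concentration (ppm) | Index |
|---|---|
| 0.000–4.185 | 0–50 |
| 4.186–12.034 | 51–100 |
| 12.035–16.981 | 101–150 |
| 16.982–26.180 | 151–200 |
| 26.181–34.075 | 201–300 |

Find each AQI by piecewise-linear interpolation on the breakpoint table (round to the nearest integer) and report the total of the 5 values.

579

Houston: row 16.982–26.180 (AQI 151–200). (200−151)·(22.509−16.982)/(26.180−16.982) + 151 = 49·5.527/9.198 + 151 ≈ 180.44 → 180.
Mumbai 7.604: bracket 4.186–12.034 → index 51–100; slope 49/7.848, offset 3.418.
AQI = 51 + 49/7.848·3.418 ≈ 72.34 ⇒ 72.
Kraków: 18.695 lies in 16.982–26.180, so I_lo=151, I_hi=200, C_lo=16.982, C_hi=26.180.
(200−151)/(26.180−16.982) × (18.695−16.982) + 151 = 49/9.198 × 1.713 + 151 ≈ 160.13 → 160.
Johannesburg: row 4.186–12.034 (AQI 51–100). (100−51)·(6.277−4.186)/(12.034−4.186) + 51 = 49·2.091/7.848 + 51 ≈ 64.06 → 64.
Kathmandu: row 12.035–16.981 (AQI 101–150). (150−101)·(12.207−12.035)/(16.981−12.035) + 101 = 49·0.172/4.946 + 101 ≈ 102.70 → 103.
AQIs: Houston=180, Mumbai=72, Kraków=160, Johannesburg=64, Kathmandu=103. Sum = 180 + 72 + 160 + 64 + 103 = 579.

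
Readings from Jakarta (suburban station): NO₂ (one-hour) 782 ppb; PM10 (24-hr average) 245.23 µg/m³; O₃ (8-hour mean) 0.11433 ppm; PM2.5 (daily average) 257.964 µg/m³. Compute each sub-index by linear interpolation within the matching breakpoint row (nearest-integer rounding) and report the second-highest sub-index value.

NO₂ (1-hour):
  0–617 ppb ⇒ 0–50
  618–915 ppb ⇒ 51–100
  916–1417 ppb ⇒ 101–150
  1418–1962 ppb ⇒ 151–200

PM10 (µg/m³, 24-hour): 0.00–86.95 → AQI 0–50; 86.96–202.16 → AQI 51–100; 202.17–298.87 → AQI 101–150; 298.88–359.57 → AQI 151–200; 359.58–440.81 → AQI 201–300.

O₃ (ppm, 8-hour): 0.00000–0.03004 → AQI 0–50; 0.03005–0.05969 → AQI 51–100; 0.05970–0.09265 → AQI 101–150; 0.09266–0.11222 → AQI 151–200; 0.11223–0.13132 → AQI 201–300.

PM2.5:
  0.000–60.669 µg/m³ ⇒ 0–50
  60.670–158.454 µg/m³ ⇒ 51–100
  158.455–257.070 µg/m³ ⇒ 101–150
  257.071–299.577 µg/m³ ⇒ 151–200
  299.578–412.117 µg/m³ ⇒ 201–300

NO₂: row 618–915 (AQI 51–100). (100−51)·(782−618)/(915−618) + 51 = 49·164/297 + 51 ≈ 78.06 → 78.
PM10: 245.23 lies in 202.17–298.87, so I_lo=101, I_hi=150, C_lo=202.17, C_hi=298.87.
(150−101)/(298.87−202.17) × (245.23−202.17) + 101 = 49/96.70 × 43.06 + 101 ≈ 122.82 → 123.
O₃: 0.11433 lies in 0.11223–0.13132, so I_lo=201, I_hi=300, C_lo=0.11223, C_hi=0.13132.
(300−201)/(0.13132−0.11223) × (0.11433−0.11223) + 201 = 99/0.01909 × 0.00210 + 201 ≈ 211.89 → 212.
PM2.5: row 257.071–299.577 (AQI 151–200). (200−151)·(257.964−257.071)/(299.577−257.071) + 151 = 49·0.893/42.506 + 151 ≈ 152.03 → 152.
Sub-indices: NO₂→78, PM10→123, O₃→212, PM2.5→152. Ranked high→low: 212, 152, 123, 78. Second-highest sub-index = 152.

152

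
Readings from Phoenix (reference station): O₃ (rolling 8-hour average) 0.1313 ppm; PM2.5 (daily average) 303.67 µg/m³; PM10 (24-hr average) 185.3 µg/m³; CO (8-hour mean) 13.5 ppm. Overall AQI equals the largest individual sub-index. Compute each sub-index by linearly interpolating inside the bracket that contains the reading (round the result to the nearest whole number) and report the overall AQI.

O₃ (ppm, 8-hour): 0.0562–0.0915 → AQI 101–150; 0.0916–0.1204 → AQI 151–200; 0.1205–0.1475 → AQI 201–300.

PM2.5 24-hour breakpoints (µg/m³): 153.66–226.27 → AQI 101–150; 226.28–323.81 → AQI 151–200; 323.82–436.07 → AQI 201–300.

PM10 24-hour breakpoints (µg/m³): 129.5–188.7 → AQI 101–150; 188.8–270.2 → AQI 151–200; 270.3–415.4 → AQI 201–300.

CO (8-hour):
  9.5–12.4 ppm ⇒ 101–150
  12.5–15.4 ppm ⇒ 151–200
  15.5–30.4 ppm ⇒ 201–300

O₃: 0.1313 lies in 0.1205–0.1475, so I_lo=201, I_hi=300, C_lo=0.1205, C_hi=0.1475.
(300−201)/(0.1475−0.1205) × (0.1313−0.1205) + 201 = 99/0.0270 × 0.0108 + 201 ≈ 240.60 → 241.
PM2.5 303.67: bracket 226.28–323.81 → index 151–200; slope 49/97.53, offset 77.39.
AQI = 151 + 49/97.53·77.39 ≈ 189.88 ⇒ 190.
PM10: 185.3 lies in 129.5–188.7, so I_lo=101, I_hi=150, C_lo=129.5, C_hi=188.7.
(150−101)/(188.7−129.5) × (185.3−129.5) + 101 = 49/59.2 × 55.8 + 101 ≈ 147.19 → 147.
CO: 13.5 ∈ [12.5, 15.4] ↔ index [151, 200].
151 + (13.5−12.5)·(200−151)/(15.4−12.5) = 151 + 1.0·49/2.9 ≈ 167.90, so AQI = 168.
Sub-indices: O₃→241, PM2.5→190, PM10→147, CO→168. Overall AQI = max = 241; dominant pollutant is O₃.

241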